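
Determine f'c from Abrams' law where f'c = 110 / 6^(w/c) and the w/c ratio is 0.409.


f'c = 110 / 6^0.409
= 110 / 2.081
= 52.86 MPa

52.86


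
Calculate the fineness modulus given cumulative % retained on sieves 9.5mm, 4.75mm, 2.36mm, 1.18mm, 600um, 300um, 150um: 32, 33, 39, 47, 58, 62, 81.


FM = sum(cumulative % retained) / 100
= 352 / 100
= 3.52

3.52


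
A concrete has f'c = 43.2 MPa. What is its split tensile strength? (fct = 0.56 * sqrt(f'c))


fct = 0.56 * sqrt(43.2)
= 0.56 * 6.573
= 3.681 MPa

3.681


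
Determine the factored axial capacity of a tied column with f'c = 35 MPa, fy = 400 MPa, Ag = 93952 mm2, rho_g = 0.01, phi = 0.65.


Ast = rho * Ag = 0.01 * 93952 = 939.52 mm2
phi*Pn = 0.65 * 0.80 * (0.85 * 35 * (93952 - 939.52) + 400 * 939.52) / 1000
= 1634.32 kN

1634.32


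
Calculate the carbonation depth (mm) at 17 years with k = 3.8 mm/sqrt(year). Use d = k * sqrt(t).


depth = k * sqrt(t)
= 3.8 * sqrt(17)
= 15.67 mm

15.67


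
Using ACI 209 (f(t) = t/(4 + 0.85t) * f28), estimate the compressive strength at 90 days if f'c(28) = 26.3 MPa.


f(90) = 90 / (4 + 0.85 * 90) * 26.3
= 90 / 80.5 * 26.3
= 29.4 MPa

29.4


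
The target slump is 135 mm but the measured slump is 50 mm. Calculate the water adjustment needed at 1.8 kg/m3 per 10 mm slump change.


Difference = 135 - 50 = 85 mm
Water adjustment = 85 * 1.8 / 10 = 15.3 kg/m3

15.3


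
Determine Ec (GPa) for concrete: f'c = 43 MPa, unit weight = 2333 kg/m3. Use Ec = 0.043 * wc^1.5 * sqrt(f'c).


Ec = 0.043 * 2333^1.5 * sqrt(43) / 1000
= 31.77 GPa

31.77


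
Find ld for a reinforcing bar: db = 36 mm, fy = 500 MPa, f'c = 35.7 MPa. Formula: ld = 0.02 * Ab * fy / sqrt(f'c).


Ab = pi * 36^2 / 4 = 1017.876 mm2
ld = 0.02 * 1017.876 * 500 / sqrt(35.7)
= 1703.6 mm

1703.6


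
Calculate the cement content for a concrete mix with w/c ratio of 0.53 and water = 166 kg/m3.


Cement = water / (w/c)
= 166 / 0.53
= 313.2 kg/m3

313.2


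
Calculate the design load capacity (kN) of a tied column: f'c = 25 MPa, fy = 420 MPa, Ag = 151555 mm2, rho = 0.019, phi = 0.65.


Ast = rho * Ag = 0.019 * 151555 = 2879.545 mm2
phi*Pn = 0.65 * 0.80 * (0.85 * 25 * (151555 - 2879.545) + 420 * 2879.545) / 1000
= 2271.76 kN

2271.76


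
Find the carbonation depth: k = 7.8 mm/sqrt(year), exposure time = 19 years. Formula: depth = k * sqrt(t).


depth = k * sqrt(t)
= 7.8 * sqrt(19)
= 34.0 mm

34.0


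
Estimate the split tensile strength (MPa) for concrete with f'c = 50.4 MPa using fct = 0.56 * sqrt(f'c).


fct = 0.56 * sqrt(50.4)
= 0.56 * 7.099
= 3.976 MPa

3.976


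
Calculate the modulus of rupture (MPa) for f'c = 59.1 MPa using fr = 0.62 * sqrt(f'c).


fr = 0.62 * sqrt(59.1)
= 4.766 MPa

4.766


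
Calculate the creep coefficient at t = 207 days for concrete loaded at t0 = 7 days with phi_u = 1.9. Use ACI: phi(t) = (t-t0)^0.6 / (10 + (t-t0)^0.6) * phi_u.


dt = 207 - 7 = 200
phi = 200^0.6 / (10 + 200^0.6) * 1.9
= 1.342

1.342


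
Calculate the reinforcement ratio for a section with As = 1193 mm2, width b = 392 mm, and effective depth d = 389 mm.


rho = As / (b * d)
= 1193 / (392 * 389)
= 0.0078

0.0078


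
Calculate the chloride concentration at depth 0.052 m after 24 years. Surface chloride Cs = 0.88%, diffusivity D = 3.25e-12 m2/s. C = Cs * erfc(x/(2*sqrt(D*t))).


t_seconds = 24 * 365.25 * 24 * 3600 = 757382400.0 s
arg = 0.052 / (2 * sqrt(3.25e-12 * 757382400.0))
= 0.5241
erfc(0.5241) = 0.4586
C = 0.88 * 0.4586 = 0.4036%

0.4036


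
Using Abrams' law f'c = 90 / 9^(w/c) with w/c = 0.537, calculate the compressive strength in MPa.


f'c = 90 / 9^0.537
= 90 / 3.254
= 27.66 MPa

27.66


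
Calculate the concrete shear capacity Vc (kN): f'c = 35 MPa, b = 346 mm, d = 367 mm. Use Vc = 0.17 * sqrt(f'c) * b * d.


Vc = 0.17 * sqrt(35) * 346 * 367 / 1000
= 127.71 kN

127.71


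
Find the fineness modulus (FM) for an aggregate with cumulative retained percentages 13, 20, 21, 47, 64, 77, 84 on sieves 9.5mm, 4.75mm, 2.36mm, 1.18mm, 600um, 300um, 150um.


FM = sum(cumulative % retained) / 100
= 326 / 100
= 3.26

3.26


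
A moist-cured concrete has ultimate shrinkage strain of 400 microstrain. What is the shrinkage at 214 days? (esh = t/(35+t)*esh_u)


esh(214) = 214 / (35 + 214) * 400
= 214 / 249 * 400
= 343.8 microstrain

343.8


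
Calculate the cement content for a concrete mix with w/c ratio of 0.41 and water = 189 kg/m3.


Cement = water / (w/c)
= 189 / 0.41
= 461.0 kg/m3

461.0


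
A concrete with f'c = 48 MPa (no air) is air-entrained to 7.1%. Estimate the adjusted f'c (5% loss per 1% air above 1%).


Strength loss = (7.1 - 1) * 5 = 30.5%
f'c = 48 * (1 - 30.5/100)
= 33.36 MPa

33.36


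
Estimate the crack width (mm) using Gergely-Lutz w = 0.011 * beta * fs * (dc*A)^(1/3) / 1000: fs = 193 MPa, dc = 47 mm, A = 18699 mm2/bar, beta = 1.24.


w = 0.011 * beta * fs * (dc * A)^(1/3) / 1000
= 0.011 * 1.24 * 193 * (47 * 18699)^(1/3) / 1000
= 0.252 mm

0.252


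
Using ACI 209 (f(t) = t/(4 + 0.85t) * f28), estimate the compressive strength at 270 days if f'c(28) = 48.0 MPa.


f(270) = 270 / (4 + 0.85 * 270) * 48.0
= 270 / 233.5 * 48.0
= 55.5 MPa

55.5


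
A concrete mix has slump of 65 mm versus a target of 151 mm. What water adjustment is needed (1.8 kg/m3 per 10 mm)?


Difference = 151 - 65 = 86 mm
Water adjustment = 86 * 1.8 / 10 = 15.5 kg/m3

15.5


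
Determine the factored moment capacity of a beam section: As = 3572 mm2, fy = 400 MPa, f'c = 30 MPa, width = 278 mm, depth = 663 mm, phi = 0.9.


a = As * fy / (0.85 * f'c * b)
= 3572 * 400 / (0.85 * 30 * 278)
= 201.5517 mm
Mn = As * fy * (d - a/2) / 10^6
= 803.3059 kN-m
phi*Mn = 0.9 * 803.3059 = 722.98 kN-m

722.98


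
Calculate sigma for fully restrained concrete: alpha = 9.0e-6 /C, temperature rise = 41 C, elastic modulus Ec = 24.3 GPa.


sigma = alpha * dT * Ec
= 9.0e-6 * 41 * 24.3 * 1000
= 8.967 MPa

8.967


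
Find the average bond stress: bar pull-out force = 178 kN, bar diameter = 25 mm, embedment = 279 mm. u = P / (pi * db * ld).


u = P / (pi * db * ld)
= 178 * 1000 / (pi * 25 * 279)
= 8.123 MPa

8.123


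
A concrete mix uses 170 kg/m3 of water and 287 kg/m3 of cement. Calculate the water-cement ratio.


w/c = water / cement
w/c = 170 / 287 = 0.592

0.592


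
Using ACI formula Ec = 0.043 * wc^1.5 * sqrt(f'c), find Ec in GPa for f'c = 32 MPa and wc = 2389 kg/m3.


Ec = 0.043 * 2389^1.5 * sqrt(32) / 1000
= 28.4 GPa

28.4


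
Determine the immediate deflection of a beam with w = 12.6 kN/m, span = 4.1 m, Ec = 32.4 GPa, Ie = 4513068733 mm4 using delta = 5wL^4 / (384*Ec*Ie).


Convert: L = 4.1 m = 4100 mm, Ec = 32.4 GPa = 32400 MPa
delta = 5 * 12.6 * 4100^4 / (384 * 32400 * 4513068733)
= 0.32 mm

0.32


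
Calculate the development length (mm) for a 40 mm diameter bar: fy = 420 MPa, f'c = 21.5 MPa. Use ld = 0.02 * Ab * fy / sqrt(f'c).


Ab = pi * 40^2 / 4 = 1256.637 mm2
ld = 0.02 * 1256.637 * 420 / sqrt(21.5)
= 2276.5 mm

2276.5


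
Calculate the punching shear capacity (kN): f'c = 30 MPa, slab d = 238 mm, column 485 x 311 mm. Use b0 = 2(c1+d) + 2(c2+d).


b0 = 2*(485 + 238) + 2*(311 + 238) = 2544 mm
Vc = 0.33 * sqrt(30) * 2544 * 238 / 1000
= 1094.38 kN

1094.38


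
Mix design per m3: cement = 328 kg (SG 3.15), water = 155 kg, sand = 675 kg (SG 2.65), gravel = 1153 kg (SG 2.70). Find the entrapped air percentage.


Vol cement = 328 / (3.15 * 1000) = 0.104127 m3
Vol water = 155 / 1000 = 0.155 m3
Vol sand = 675 / (2.65 * 1000) = 0.254717 m3
Vol gravel = 1153 / (2.70 * 1000) = 0.427037 m3
Total solid + water volume = 0.940881 m3
Air = (1 - 0.940881) * 100 = 5.91%

5.91


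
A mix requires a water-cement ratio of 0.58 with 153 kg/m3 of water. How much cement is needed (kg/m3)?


Cement = water / (w/c)
= 153 / 0.58
= 263.8 kg/m3

263.8


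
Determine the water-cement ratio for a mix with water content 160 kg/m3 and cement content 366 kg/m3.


w/c = water / cement
w/c = 160 / 366 = 0.437

0.437


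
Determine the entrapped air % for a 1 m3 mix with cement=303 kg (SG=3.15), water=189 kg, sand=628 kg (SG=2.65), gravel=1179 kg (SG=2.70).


Vol cement = 303 / (3.15 * 1000) = 0.09619 m3
Vol water = 189 / 1000 = 0.189 m3
Vol sand = 628 / (2.65 * 1000) = 0.236981 m3
Vol gravel = 1179 / (2.70 * 1000) = 0.436667 m3
Total solid + water volume = 0.958838 m3
Air = (1 - 0.958838) * 100 = 4.12%

4.12


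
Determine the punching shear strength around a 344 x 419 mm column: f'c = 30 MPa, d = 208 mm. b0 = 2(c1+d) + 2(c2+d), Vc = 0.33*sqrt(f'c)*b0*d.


b0 = 2*(344 + 208) + 2*(419 + 208) = 2358 mm
Vc = 0.33 * sqrt(30) * 2358 * 208 / 1000
= 886.51 kN

886.51


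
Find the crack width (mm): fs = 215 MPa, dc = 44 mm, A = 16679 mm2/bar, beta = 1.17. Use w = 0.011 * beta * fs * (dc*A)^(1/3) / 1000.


w = 0.011 * beta * fs * (dc * A)^(1/3) / 1000
= 0.011 * 1.17 * 215 * (44 * 16679)^(1/3) / 1000
= 0.25 mm

0.25


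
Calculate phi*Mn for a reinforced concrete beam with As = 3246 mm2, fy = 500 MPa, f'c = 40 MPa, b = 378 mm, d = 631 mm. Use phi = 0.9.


a = As * fy / (0.85 * f'c * b)
= 3246 * 500 / (0.85 * 40 * 378)
= 126.2838 mm
Mn = As * fy * (d - a/2) / 10^6
= 921.6337 kN-m
phi*Mn = 0.9 * 921.6337 = 829.47 kN-m

829.47


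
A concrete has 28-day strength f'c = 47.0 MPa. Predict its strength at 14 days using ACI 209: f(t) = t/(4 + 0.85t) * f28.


f(14) = 14 / (4 + 0.85 * 14) * 47.0
= 14 / 15.9 * 47.0
= 41.38 MPa

41.38


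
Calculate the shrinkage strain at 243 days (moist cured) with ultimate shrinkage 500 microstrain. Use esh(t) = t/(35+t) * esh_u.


esh(243) = 243 / (35 + 243) * 500
= 243 / 278 * 500
= 437.1 microstrain

437.1


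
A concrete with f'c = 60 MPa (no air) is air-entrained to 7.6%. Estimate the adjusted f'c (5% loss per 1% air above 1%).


Strength loss = (7.6 - 1) * 5 = 33.0%
f'c = 60 * (1 - 33.0/100)
= 40.2 MPa

40.2


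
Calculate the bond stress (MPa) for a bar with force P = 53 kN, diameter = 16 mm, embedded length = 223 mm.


u = P / (pi * db * ld)
= 53 * 1000 / (pi * 16 * 223)
= 4.728 MPa

4.728


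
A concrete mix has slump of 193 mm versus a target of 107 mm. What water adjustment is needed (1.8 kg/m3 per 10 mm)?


Difference = 107 - 193 = -86 mm
Water adjustment = -86 * 1.8 / 10 = -15.5 kg/m3

-15.5


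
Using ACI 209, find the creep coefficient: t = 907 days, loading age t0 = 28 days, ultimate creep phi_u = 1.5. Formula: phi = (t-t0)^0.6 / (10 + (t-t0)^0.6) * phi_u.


dt = 907 - 28 = 879
phi = 879^0.6 / (10 + 879^0.6) * 1.5
= 1.281

1.281


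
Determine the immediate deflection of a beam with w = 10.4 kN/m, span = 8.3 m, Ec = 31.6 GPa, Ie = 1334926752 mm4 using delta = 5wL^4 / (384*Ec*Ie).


Convert: L = 8.3 m = 8300 mm, Ec = 31.6 GPa = 31600 MPa
delta = 5 * 10.4 * 8300^4 / (384 * 31600 * 1334926752)
= 15.23 mm

15.23


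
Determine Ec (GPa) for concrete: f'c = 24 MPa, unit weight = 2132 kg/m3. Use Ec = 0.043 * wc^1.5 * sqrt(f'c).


Ec = 0.043 * 2132^1.5 * sqrt(24) / 1000
= 20.74 GPa

20.74


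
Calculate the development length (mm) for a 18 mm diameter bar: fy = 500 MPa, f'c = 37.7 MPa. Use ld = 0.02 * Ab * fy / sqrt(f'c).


Ab = pi * 18^2 / 4 = 254.469 mm2
ld = 0.02 * 254.469 * 500 / sqrt(37.7)
= 414.4 mm

414.4


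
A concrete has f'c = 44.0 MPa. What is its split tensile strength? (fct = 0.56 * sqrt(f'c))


fct = 0.56 * sqrt(44.0)
= 0.56 * 6.633
= 3.715 MPa

3.715


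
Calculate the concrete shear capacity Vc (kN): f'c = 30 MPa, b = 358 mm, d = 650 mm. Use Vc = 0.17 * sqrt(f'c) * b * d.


Vc = 0.17 * sqrt(30) * 358 * 650 / 1000
= 216.67 kN

216.67


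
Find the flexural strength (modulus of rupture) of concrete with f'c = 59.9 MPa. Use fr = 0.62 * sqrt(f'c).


fr = 0.62 * sqrt(59.9)
= 4.798 MPa

4.798


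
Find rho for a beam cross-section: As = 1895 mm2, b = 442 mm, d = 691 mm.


rho = As / (b * d)
= 1895 / (442 * 691)
= 0.0062

0.0062


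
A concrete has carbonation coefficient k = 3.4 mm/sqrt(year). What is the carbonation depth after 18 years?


depth = k * sqrt(t)
= 3.4 * sqrt(18)
= 14.42 mm

14.42


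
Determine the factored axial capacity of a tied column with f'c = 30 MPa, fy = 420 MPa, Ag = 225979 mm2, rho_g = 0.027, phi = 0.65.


Ast = rho * Ag = 0.027 * 225979 = 6101.433 mm2
phi*Pn = 0.65 * 0.80 * (0.85 * 30 * (225979 - 6101.433) + 420 * 6101.433) / 1000
= 4248.13 kN

4248.13


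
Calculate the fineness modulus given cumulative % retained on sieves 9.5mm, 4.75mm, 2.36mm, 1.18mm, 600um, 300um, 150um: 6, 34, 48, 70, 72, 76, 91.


FM = sum(cumulative % retained) / 100
= 397 / 100
= 3.97

3.97


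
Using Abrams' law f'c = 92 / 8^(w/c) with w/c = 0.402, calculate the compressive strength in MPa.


f'c = 92 / 8^0.402
= 92 / 2.307
= 39.88 MPa

39.88


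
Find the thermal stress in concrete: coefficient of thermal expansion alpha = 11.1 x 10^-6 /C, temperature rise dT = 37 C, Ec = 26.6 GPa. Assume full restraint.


sigma = alpha * dT * Ec
= 11.1e-6 * 37 * 26.6 * 1000
= 10.925 MPa

10.925


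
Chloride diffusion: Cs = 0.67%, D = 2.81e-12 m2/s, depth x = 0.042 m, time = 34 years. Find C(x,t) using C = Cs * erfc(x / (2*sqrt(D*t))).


t_seconds = 34 * 365.25 * 24 * 3600 = 1072958400.0 s
arg = 0.042 / (2 * sqrt(2.81e-12 * 1072958400.0))
= 0.3825
erfc(0.3825) = 0.5886
C = 0.67 * 0.5886 = 0.3944%

0.3944


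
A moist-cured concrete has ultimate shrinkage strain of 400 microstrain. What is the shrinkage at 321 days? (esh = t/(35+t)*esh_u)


esh(321) = 321 / (35 + 321) * 400
= 321 / 356 * 400
= 360.7 microstrain

360.7


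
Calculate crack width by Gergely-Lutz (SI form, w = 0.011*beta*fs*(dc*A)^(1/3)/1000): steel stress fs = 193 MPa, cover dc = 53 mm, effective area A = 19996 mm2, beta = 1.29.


w = 0.011 * beta * fs * (dc * A)^(1/3) / 1000
= 0.011 * 1.29 * 193 * (53 * 19996)^(1/3) / 1000
= 0.279 mm

0.279


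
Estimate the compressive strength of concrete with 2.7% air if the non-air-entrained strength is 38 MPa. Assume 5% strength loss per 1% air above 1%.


Strength loss = (2.7 - 1) * 5 = 8.5%
f'c = 38 * (1 - 8.5/100)
= 34.77 MPa

34.77


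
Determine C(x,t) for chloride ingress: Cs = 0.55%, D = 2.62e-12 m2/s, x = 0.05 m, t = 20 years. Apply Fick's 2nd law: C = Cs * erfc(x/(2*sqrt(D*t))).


t_seconds = 20 * 365.25 * 24 * 3600 = 631152000.0 s
arg = 0.05 / (2 * sqrt(2.62e-12 * 631152000.0))
= 0.6148
erfc(0.6148) = 0.3846
C = 0.55 * 0.3846 = 0.2115%

0.2115


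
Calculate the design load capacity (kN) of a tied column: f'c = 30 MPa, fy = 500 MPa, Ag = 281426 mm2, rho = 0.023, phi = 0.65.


Ast = rho * Ag = 0.023 * 281426 = 6472.798 mm2
phi*Pn = 0.65 * 0.80 * (0.85 * 30 * (281426 - 6472.798) + 500 * 6472.798) / 1000
= 5328.81 kN

5328.81


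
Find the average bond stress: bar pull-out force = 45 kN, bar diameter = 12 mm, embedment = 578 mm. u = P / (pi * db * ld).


u = P / (pi * db * ld)
= 45 * 1000 / (pi * 12 * 578)
= 2.065 MPa

2.065


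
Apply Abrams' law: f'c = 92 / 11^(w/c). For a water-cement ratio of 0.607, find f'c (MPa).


f'c = 92 / 11^0.607
= 92 / 4.287
= 21.46 MPa

21.46


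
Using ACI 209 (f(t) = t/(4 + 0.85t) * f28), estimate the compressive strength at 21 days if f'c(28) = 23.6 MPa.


f(21) = 21 / (4 + 0.85 * 21) * 23.6
= 21 / 21.85 * 23.6
= 22.68 MPa

22.68


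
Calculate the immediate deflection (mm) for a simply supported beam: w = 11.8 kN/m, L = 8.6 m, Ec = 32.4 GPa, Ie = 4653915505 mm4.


Convert: L = 8.6 m = 8600 mm, Ec = 32.4 GPa = 32400 MPa
delta = 5 * 11.8 * 8600^4 / (384 * 32400 * 4653915505)
= 5.57 mm

5.57


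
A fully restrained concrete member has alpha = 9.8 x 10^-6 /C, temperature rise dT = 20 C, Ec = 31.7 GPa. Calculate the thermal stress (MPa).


sigma = alpha * dT * Ec
= 9.8e-6 * 20 * 31.7 * 1000
= 6.213 MPa

6.213


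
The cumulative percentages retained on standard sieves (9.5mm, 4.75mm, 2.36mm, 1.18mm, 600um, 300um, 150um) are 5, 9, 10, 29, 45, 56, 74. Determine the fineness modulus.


FM = sum(cumulative % retained) / 100
= 228 / 100
= 2.28

2.28


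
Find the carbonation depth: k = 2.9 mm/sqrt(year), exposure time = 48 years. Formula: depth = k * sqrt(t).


depth = k * sqrt(t)
= 2.9 * sqrt(48)
= 20.09 mm

20.09


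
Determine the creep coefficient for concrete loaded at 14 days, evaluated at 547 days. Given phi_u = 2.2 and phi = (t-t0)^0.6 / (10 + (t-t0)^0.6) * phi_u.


dt = 547 - 14 = 533
phi = 533^0.6 / (10 + 533^0.6) * 2.2
= 1.787

1.787


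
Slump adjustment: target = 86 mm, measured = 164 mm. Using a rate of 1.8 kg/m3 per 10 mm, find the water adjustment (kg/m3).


Difference = 86 - 164 = -78 mm
Water adjustment = -78 * 1.8 / 10 = -14.0 kg/m3

-14.0


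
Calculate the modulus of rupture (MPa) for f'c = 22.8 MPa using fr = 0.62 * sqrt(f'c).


fr = 0.62 * sqrt(22.8)
= 2.96 MPa

2.96


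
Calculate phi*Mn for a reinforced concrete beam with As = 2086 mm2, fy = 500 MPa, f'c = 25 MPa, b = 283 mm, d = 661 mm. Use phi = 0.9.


a = As * fy / (0.85 * f'c * b)
= 2086 * 500 / (0.85 * 25 * 283)
= 173.4359 mm
Mn = As * fy * (d - a/2) / 10^6
= 598.9762 kN-m
phi*Mn = 0.9 * 598.9762 = 539.08 kN-m

539.08


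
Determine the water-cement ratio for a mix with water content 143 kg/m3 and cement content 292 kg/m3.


w/c = water / cement
w/c = 143 / 292 = 0.49

0.49


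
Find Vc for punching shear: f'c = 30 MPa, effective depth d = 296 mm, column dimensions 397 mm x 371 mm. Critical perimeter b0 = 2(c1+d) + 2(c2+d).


b0 = 2*(397 + 296) + 2*(371 + 296) = 2720 mm
Vc = 0.33 * sqrt(30) * 2720 * 296 / 1000
= 1455.24 kN

1455.24


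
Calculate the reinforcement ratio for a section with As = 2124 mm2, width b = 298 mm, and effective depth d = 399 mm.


rho = As / (b * d)
= 2124 / (298 * 399)
= 0.0179

0.0179


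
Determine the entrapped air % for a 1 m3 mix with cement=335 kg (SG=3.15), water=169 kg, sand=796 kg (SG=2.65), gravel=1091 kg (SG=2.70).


Vol cement = 335 / (3.15 * 1000) = 0.106349 m3
Vol water = 169 / 1000 = 0.169 m3
Vol sand = 796 / (2.65 * 1000) = 0.300377 m3
Vol gravel = 1091 / (2.70 * 1000) = 0.404074 m3
Total solid + water volume = 0.979801 m3
Air = (1 - 0.979801) * 100 = 2.02%

2.02


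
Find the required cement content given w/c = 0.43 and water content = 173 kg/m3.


Cement = water / (w/c)
= 173 / 0.43
= 402.3 kg/m3

402.3


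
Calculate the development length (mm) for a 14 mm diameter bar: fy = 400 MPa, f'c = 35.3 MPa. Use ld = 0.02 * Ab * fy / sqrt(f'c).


Ab = pi * 14^2 / 4 = 153.938 mm2
ld = 0.02 * 153.938 * 400 / sqrt(35.3)
= 207.3 mm

207.3


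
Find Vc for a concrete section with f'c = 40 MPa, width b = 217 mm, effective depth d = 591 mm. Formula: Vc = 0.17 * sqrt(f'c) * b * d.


Vc = 0.17 * sqrt(40) * 217 * 591 / 1000
= 137.89 kN

137.89


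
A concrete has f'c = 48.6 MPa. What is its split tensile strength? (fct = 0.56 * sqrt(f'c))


fct = 0.56 * sqrt(48.6)
= 0.56 * 6.971
= 3.904 MPa

3.904


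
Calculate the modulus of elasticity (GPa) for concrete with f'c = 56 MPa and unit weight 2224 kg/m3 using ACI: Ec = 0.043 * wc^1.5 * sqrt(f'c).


Ec = 0.043 * 2224^1.5 * sqrt(56) / 1000
= 33.75 GPa

33.75


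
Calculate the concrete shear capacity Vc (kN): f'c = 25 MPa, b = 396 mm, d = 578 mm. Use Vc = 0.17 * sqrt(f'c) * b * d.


Vc = 0.17 * sqrt(25) * 396 * 578 / 1000
= 194.55 kN

194.55


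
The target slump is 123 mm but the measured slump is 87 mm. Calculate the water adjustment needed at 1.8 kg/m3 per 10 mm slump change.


Difference = 123 - 87 = 36 mm
Water adjustment = 36 * 1.8 / 10 = 6.5 kg/m3

6.5


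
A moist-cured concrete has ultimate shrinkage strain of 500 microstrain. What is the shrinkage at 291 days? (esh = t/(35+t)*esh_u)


esh(291) = 291 / (35 + 291) * 500
= 291 / 326 * 500
= 446.3 microstrain

446.3


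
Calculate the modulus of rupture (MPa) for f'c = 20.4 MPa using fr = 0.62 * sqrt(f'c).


fr = 0.62 * sqrt(20.4)
= 2.8 MPa

2.8


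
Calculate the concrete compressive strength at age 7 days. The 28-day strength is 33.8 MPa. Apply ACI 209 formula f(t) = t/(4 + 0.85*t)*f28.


f(7) = 7 / (4 + 0.85 * 7) * 33.8
= 7 / 9.95 * 33.8
= 23.78 MPa

23.78


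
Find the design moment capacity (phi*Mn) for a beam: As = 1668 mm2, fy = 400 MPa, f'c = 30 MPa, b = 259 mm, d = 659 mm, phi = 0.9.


a = As * fy / (0.85 * f'c * b)
= 1668 * 400 / (0.85 * 30 * 259)
= 101.022 mm
Mn = As * fy * (d - a/2) / 10^6
= 405.9839 kN-m
phi*Mn = 0.9 * 405.9839 = 365.39 kN-m

365.39


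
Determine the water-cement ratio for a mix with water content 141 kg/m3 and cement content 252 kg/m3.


w/c = water / cement
w/c = 141 / 252 = 0.56

0.56


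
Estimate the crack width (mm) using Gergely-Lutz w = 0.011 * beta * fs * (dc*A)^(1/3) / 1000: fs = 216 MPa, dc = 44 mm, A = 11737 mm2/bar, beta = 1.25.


w = 0.011 * beta * fs * (dc * A)^(1/3) / 1000
= 0.011 * 1.25 * 216 * (44 * 11737)^(1/3) / 1000
= 0.238 mm

0.238


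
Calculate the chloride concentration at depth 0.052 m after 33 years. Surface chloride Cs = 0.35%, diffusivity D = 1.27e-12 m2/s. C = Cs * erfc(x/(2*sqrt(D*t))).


t_seconds = 33 * 365.25 * 24 * 3600 = 1041400800.0 s
arg = 0.052 / (2 * sqrt(1.27e-12 * 1041400800.0))
= 0.7149
erfc(0.7149) = 0.312
C = 0.35 * 0.312 = 0.1092%

0.1092


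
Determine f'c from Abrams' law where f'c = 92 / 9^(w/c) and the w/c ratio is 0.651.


f'c = 92 / 9^0.651
= 92 / 4.18
= 22.01 MPa

22.01


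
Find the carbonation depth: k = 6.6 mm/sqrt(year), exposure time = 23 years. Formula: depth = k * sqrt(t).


depth = k * sqrt(t)
= 6.6 * sqrt(23)
= 31.65 mm

31.65


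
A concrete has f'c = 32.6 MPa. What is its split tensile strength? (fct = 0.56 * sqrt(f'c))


fct = 0.56 * sqrt(32.6)
= 0.56 * 5.71
= 3.197 MPa

3.197


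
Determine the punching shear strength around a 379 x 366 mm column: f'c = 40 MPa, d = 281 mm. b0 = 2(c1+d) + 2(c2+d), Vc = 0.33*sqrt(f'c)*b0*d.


b0 = 2*(379 + 281) + 2*(366 + 281) = 2614 mm
Vc = 0.33 * sqrt(40) * 2614 * 281 / 1000
= 1533.05 kN

1533.05


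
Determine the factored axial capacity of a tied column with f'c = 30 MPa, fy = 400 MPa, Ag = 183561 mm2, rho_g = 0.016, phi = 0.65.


Ast = rho * Ag = 0.016 * 183561 = 2936.976 mm2
phi*Pn = 0.65 * 0.80 * (0.85 * 30 * (183561 - 2936.976) + 400 * 2936.976) / 1000
= 3005.97 kN

3005.97


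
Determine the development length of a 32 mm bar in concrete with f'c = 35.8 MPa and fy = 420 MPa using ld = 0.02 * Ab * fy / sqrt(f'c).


Ab = pi * 32^2 / 4 = 804.248 mm2
ld = 0.02 * 804.248 * 420 / sqrt(35.8)
= 1129.1 mm

1129.1


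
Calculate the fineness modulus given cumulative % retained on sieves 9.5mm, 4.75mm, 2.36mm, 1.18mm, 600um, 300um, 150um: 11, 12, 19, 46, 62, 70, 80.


FM = sum(cumulative % retained) / 100
= 300 / 100
= 3.0

3.0


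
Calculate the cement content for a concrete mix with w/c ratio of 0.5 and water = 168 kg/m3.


Cement = water / (w/c)
= 168 / 0.5
= 336.0 kg/m3

336.0


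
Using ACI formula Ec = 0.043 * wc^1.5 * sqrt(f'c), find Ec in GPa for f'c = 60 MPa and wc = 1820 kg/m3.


Ec = 0.043 * 1820^1.5 * sqrt(60) / 1000
= 25.86 GPa

25.86


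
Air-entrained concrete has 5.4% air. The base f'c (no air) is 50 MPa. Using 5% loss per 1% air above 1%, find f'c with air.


Strength loss = (5.4 - 1) * 5 = 22.0%
f'c = 50 * (1 - 22.0/100)
= 39.0 MPa

39.0


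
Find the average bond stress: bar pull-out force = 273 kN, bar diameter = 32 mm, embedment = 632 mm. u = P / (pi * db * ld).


u = P / (pi * db * ld)
= 273 * 1000 / (pi * 32 * 632)
= 4.297 MPa

4.297


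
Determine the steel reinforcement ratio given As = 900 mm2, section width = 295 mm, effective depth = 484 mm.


rho = As / (b * d)
= 900 / (295 * 484)
= 0.0063

0.0063


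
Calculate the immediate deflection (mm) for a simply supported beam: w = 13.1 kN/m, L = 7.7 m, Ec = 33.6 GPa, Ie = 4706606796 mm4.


Convert: L = 7.7 m = 7700 mm, Ec = 33.6 GPa = 33600 MPa
delta = 5 * 13.1 * 7700^4 / (384 * 33600 * 4706606796)
= 3.79 mm

3.79


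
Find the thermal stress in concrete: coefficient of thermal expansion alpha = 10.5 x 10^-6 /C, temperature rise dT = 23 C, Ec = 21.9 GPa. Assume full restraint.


sigma = alpha * dT * Ec
= 10.5e-6 * 23 * 21.9 * 1000
= 5.289 MPa

5.289


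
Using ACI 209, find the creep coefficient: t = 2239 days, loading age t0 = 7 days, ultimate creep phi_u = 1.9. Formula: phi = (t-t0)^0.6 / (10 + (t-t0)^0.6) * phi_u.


dt = 2239 - 7 = 2232
phi = 2232^0.6 / (10 + 2232^0.6) * 1.9
= 1.731

1.731


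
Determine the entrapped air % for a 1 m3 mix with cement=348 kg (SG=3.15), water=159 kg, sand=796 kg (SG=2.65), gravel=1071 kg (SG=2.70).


Vol cement = 348 / (3.15 * 1000) = 0.110476 m3
Vol water = 159 / 1000 = 0.159 m3
Vol sand = 796 / (2.65 * 1000) = 0.300377 m3
Vol gravel = 1071 / (2.70 * 1000) = 0.396667 m3
Total solid + water volume = 0.96652 m3
Air = (1 - 0.96652) * 100 = 3.35%

3.35


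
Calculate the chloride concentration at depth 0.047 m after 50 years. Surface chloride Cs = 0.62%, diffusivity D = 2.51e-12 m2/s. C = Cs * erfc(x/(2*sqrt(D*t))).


t_seconds = 50 * 365.25 * 24 * 3600 = 1577880000.0 s
arg = 0.047 / (2 * sqrt(2.51e-12 * 1577880000.0))
= 0.3734
erfc(0.3734) = 0.5974
C = 0.62 * 0.5974 = 0.3704%

0.3704


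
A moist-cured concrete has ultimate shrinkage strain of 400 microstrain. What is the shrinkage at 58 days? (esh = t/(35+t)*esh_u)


esh(58) = 58 / (35 + 58) * 400
= 58 / 93 * 400
= 249.5 microstrain

249.5


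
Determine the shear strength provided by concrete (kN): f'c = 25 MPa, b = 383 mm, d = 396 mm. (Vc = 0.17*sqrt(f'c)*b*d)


Vc = 0.17 * sqrt(25) * 383 * 396 / 1000
= 128.92 kN

128.92


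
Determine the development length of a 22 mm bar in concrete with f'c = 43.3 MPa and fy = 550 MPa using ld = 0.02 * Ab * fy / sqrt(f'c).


Ab = pi * 22^2 / 4 = 380.133 mm2
ld = 0.02 * 380.133 * 550 / sqrt(43.3)
= 635.5 mm

635.5


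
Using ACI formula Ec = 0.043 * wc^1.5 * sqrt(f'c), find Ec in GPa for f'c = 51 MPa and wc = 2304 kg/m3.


Ec = 0.043 * 2304^1.5 * sqrt(51) / 1000
= 33.96 GPa

33.96


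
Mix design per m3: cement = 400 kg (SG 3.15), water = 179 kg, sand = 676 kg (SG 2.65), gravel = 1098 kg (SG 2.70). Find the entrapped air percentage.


Vol cement = 400 / (3.15 * 1000) = 0.126984 m3
Vol water = 179 / 1000 = 0.179 m3
Vol sand = 676 / (2.65 * 1000) = 0.255094 m3
Vol gravel = 1098 / (2.70 * 1000) = 0.406667 m3
Total solid + water volume = 0.967745 m3
Air = (1 - 0.967745) * 100 = 3.23%

3.23


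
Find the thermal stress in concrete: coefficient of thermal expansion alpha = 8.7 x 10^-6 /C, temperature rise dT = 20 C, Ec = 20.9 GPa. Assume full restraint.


sigma = alpha * dT * Ec
= 8.7e-6 * 20 * 20.9 * 1000
= 3.637 MPa

3.637


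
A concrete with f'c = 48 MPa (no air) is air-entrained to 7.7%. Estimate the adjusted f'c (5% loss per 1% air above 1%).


Strength loss = (7.7 - 1) * 5 = 33.5%
f'c = 48 * (1 - 33.5/100)
= 31.92 MPa

31.92


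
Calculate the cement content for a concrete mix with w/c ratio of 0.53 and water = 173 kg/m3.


Cement = water / (w/c)
= 173 / 0.53
= 326.4 kg/m3

326.4


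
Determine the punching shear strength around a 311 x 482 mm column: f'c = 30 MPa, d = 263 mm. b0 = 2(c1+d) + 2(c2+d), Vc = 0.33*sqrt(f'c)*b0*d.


b0 = 2*(311 + 263) + 2*(482 + 263) = 2638 mm
Vc = 0.33 * sqrt(30) * 2638 * 263 / 1000
= 1254.02 kN

1254.02


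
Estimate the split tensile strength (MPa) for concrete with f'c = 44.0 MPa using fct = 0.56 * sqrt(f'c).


fct = 0.56 * sqrt(44.0)
= 0.56 * 6.633
= 3.715 MPa

3.715


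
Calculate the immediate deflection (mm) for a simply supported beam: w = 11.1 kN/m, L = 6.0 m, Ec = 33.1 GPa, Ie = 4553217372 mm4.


Convert: L = 6.0 m = 6000 mm, Ec = 33.1 GPa = 33100 MPa
delta = 5 * 11.1 * 6000^4 / (384 * 33100 * 4553217372)
= 1.24 mm

1.24


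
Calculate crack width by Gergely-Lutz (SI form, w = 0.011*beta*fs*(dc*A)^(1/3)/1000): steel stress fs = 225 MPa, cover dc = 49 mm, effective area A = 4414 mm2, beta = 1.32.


w = 0.011 * beta * fs * (dc * A)^(1/3) / 1000
= 0.011 * 1.32 * 225 * (49 * 4414)^(1/3) / 1000
= 0.196 mm

0.196


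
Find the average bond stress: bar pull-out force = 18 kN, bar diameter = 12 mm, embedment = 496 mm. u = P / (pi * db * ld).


u = P / (pi * db * ld)
= 18 * 1000 / (pi * 12 * 496)
= 0.963 MPa

0.963


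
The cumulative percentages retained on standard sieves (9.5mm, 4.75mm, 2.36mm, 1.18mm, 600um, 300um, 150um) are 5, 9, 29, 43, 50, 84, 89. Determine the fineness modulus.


FM = sum(cumulative % retained) / 100
= 309 / 100
= 3.09

3.09


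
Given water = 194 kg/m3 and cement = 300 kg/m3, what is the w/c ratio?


w/c = water / cement
w/c = 194 / 300 = 0.647

0.647


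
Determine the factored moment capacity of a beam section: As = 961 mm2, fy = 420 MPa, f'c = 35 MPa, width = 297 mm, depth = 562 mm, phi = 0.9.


a = As * fy / (0.85 * f'c * b)
= 961 * 420 / (0.85 * 35 * 297)
= 45.6803 mm
Mn = As * fy * (d - a/2) / 10^6
= 217.6157 kN-m
phi*Mn = 0.9 * 217.6157 = 195.85 kN-m

195.85


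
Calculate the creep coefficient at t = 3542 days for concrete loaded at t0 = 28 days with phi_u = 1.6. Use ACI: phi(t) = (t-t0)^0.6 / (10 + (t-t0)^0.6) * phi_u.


dt = 3542 - 28 = 3514
phi = 3514^0.6 / (10 + 3514^0.6) * 1.6
= 1.489

1.489


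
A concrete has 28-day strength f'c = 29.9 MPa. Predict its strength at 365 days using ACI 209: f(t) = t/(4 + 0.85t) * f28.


f(365) = 365 / (4 + 0.85 * 365) * 29.9
= 365 / 314.25 * 29.9
= 34.73 MPa

34.73


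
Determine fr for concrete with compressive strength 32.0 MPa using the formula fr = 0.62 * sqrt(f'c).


fr = 0.62 * sqrt(32.0)
= 3.507 MPa

3.507


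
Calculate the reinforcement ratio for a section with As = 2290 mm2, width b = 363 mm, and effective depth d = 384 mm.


rho = As / (b * d)
= 2290 / (363 * 384)
= 0.0164

0.0164


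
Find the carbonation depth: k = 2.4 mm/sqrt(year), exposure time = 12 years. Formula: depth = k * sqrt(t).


depth = k * sqrt(t)
= 2.4 * sqrt(12)
= 8.31 mm

8.31


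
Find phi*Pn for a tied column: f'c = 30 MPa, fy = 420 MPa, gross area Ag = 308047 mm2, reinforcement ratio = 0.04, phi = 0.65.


Ast = rho * Ag = 0.04 * 308047 = 12321.88 mm2
phi*Pn = 0.65 * 0.80 * (0.85 * 30 * (308047 - 12321.88) + 420 * 12321.88) / 1000
= 6612.41 kN

6612.41


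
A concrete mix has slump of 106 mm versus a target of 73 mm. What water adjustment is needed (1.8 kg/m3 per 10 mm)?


Difference = 73 - 106 = -33 mm
Water adjustment = -33 * 1.8 / 10 = -5.9 kg/m3

-5.9


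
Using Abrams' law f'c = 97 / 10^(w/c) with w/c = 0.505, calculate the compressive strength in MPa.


f'c = 97 / 10^0.505
= 97 / 3.199
= 30.32 MPa

30.32


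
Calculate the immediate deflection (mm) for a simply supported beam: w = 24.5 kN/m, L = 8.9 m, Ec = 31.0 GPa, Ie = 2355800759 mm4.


Convert: L = 8.9 m = 8900 mm, Ec = 31.0 GPa = 31000 MPa
delta = 5 * 24.5 * 8900^4 / (384 * 31000 * 2355800759)
= 27.41 mm

27.41


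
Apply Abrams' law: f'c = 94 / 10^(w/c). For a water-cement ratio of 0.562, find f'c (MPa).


f'c = 94 / 10^0.562
= 94 / 3.648
= 25.77 MPa

25.77


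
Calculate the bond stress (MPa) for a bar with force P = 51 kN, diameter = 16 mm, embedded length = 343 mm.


u = P / (pi * db * ld)
= 51 * 1000 / (pi * 16 * 343)
= 2.958 MPa

2.958


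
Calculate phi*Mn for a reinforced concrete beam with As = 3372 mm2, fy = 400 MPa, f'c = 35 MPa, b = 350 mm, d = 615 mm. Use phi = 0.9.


a = As * fy / (0.85 * f'c * b)
= 3372 * 400 / (0.85 * 35 * 350)
= 129.5366 mm
Mn = As * fy * (d - a/2) / 10^6
= 742.1525 kN-m
phi*Mn = 0.9 * 742.1525 = 667.94 kN-m

667.94


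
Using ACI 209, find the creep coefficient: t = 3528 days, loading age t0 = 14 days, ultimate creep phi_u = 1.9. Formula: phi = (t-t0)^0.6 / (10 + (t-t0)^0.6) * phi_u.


dt = 3528 - 14 = 3514
phi = 3514^0.6 / (10 + 3514^0.6) * 1.9
= 1.768

1.768


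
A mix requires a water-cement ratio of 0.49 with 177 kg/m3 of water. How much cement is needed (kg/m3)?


Cement = water / (w/c)
= 177 / 0.49
= 361.2 kg/m3

361.2


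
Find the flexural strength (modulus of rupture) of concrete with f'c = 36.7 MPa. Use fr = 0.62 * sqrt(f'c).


fr = 0.62 * sqrt(36.7)
= 3.756 MPa

3.756


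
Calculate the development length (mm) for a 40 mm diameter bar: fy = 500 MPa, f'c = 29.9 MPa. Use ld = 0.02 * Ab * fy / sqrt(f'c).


Ab = pi * 40^2 / 4 = 1256.637 mm2
ld = 0.02 * 1256.637 * 500 / sqrt(29.9)
= 2298.1 mm

2298.1


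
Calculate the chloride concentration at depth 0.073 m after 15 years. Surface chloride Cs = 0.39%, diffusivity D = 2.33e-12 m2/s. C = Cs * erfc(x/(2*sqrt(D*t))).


t_seconds = 15 * 365.25 * 24 * 3600 = 473364000.0 s
arg = 0.073 / (2 * sqrt(2.33e-12 * 473364000.0))
= 1.099
erfc(1.099) = 0.1201
C = 0.39 * 0.1201 = 0.0468%

0.0468


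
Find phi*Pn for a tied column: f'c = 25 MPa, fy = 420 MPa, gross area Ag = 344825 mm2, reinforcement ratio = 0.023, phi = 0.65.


Ast = rho * Ag = 0.023 * 344825 = 7930.975 mm2
phi*Pn = 0.65 * 0.80 * (0.85 * 25 * (344825 - 7930.975) + 420 * 7930.975) / 1000
= 5454.8 kN

5454.8


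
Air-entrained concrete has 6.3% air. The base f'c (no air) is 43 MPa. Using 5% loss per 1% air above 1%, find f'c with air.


Strength loss = (6.3 - 1) * 5 = 26.5%
f'c = 43 * (1 - 26.5/100)
= 31.61 MPa

31.61


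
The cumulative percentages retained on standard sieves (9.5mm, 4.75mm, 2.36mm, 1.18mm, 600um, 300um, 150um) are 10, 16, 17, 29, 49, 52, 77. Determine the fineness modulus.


FM = sum(cumulative % retained) / 100
= 250 / 100
= 2.5

2.5


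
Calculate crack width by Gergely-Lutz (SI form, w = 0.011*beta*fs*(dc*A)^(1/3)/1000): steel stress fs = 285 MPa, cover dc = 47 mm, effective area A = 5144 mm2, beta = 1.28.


w = 0.011 * beta * fs * (dc * A)^(1/3) / 1000
= 0.011 * 1.28 * 285 * (47 * 5144)^(1/3) / 1000
= 0.25 mm

0.25


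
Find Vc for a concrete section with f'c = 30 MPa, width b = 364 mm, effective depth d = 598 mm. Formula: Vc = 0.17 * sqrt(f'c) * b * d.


Vc = 0.17 * sqrt(30) * 364 * 598 / 1000
= 202.68 kN

202.68


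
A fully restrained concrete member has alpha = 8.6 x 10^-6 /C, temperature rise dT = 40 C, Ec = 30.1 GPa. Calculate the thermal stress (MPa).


sigma = alpha * dT * Ec
= 8.6e-6 * 40 * 30.1 * 1000
= 10.354 MPa

10.354


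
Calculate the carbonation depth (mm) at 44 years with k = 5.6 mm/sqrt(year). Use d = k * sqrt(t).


depth = k * sqrt(t)
= 5.6 * sqrt(44)
= 37.15 mm

37.15


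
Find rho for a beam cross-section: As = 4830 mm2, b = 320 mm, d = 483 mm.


rho = As / (b * d)
= 4830 / (320 * 483)
= 0.0312

0.0312


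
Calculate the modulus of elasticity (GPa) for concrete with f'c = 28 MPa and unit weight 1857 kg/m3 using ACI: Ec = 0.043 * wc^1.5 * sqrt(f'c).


Ec = 0.043 * 1857^1.5 * sqrt(28) / 1000
= 18.21 GPa

18.21


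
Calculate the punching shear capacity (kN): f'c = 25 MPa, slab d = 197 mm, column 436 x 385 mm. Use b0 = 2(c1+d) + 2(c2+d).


b0 = 2*(436 + 197) + 2*(385 + 197) = 2430 mm
Vc = 0.33 * sqrt(25) * 2430 * 197 / 1000
= 789.87 kN

789.87


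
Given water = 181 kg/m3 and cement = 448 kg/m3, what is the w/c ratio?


w/c = water / cement
w/c = 181 / 448 = 0.404

0.404


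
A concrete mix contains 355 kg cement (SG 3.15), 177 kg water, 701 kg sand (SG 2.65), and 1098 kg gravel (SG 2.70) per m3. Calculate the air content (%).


Vol cement = 355 / (3.15 * 1000) = 0.112698 m3
Vol water = 177 / 1000 = 0.177 m3
Vol sand = 701 / (2.65 * 1000) = 0.264528 m3
Vol gravel = 1098 / (2.70 * 1000) = 0.406667 m3
Total solid + water volume = 0.960893 m3
Air = (1 - 0.960893) * 100 = 3.91%

3.91


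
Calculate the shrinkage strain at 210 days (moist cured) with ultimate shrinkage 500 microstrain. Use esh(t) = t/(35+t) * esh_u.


esh(210) = 210 / (35 + 210) * 500
= 210 / 245 * 500
= 428.6 microstrain

428.6


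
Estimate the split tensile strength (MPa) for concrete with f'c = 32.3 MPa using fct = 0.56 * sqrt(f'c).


fct = 0.56 * sqrt(32.3)
= 0.56 * 5.683
= 3.183 MPa

3.183


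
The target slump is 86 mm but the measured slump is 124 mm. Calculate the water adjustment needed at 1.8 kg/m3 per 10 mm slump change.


Difference = 86 - 124 = -38 mm
Water adjustment = -38 * 1.8 / 10 = -6.8 kg/m3

-6.8


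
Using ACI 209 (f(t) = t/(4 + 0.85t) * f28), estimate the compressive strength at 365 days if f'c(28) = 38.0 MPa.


f(365) = 365 / (4 + 0.85 * 365) * 38.0
= 365 / 314.25 * 38.0
= 44.14 MPa

44.14


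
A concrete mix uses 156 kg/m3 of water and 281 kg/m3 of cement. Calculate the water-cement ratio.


w/c = water / cement
w/c = 156 / 281 = 0.555

0.555


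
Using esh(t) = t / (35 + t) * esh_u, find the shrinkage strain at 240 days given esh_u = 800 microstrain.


esh(240) = 240 / (35 + 240) * 800
= 240 / 275 * 800
= 698.2 microstrain

698.2


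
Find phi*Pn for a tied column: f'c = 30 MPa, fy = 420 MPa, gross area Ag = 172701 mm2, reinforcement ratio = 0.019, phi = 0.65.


Ast = rho * Ag = 0.019 * 172701 = 3281.319 mm2
phi*Pn = 0.65 * 0.80 * (0.85 * 30 * (172701 - 3281.319) + 420 * 3281.319) / 1000
= 2963.15 kN

2963.15


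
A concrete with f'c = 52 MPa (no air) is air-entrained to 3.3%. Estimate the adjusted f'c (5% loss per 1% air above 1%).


Strength loss = (3.3 - 1) * 5 = 11.5%
f'c = 52 * (1 - 11.5/100)
= 46.02 MPa

46.02


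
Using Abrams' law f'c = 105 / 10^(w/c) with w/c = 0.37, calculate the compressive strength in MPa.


f'c = 105 / 10^0.37
= 105 / 2.344
= 44.79 MPa

44.79


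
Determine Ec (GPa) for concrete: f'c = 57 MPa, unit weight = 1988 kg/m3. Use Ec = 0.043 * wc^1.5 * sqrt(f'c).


Ec = 0.043 * 1988^1.5 * sqrt(57) / 1000
= 28.78 GPa

28.78


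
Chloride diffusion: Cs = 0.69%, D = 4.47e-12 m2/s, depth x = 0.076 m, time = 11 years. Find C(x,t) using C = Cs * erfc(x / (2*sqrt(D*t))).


t_seconds = 11 * 365.25 * 24 * 3600 = 347133600.0 s
arg = 0.076 / (2 * sqrt(4.47e-12 * 347133600.0))
= 0.9647
erfc(0.9647) = 0.1725
C = 0.69 * 0.1725 = 0.119%

0.119


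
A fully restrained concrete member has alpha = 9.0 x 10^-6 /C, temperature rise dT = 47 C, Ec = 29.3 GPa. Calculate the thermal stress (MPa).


sigma = alpha * dT * Ec
= 9.0e-6 * 47 * 29.3 * 1000
= 12.394 MPa

12.394


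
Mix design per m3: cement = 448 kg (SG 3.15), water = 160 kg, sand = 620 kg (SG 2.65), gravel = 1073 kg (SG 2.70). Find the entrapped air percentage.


Vol cement = 448 / (3.15 * 1000) = 0.142222 m3
Vol water = 160 / 1000 = 0.16 m3
Vol sand = 620 / (2.65 * 1000) = 0.233962 m3
Vol gravel = 1073 / (2.70 * 1000) = 0.397407 m3
Total solid + water volume = 0.933592 m3
Air = (1 - 0.933592) * 100 = 6.64%

6.64


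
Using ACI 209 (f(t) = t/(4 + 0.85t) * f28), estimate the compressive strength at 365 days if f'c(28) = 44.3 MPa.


f(365) = 365 / (4 + 0.85 * 365) * 44.3
= 365 / 314.25 * 44.3
= 51.45 MPa

51.45


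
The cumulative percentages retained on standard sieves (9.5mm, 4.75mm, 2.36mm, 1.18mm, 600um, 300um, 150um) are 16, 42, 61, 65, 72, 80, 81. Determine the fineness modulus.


FM = sum(cumulative % retained) / 100
= 417 / 100
= 4.17

4.17


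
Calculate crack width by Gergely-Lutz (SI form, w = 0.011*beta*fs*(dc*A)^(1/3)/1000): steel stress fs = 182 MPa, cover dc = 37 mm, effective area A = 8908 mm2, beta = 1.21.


w = 0.011 * beta * fs * (dc * A)^(1/3) / 1000
= 0.011 * 1.21 * 182 * (37 * 8908)^(1/3) / 1000
= 0.167 mm

0.167


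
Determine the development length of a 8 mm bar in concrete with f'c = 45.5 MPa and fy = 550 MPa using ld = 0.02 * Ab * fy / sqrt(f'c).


Ab = pi * 8^2 / 4 = 50.265 mm2
ld = 0.02 * 50.265 * 550 / sqrt(45.5)
= 82.0 mm

82.0


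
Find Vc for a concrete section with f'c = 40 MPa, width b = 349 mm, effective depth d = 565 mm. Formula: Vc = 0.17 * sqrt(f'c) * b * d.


Vc = 0.17 * sqrt(40) * 349 * 565 / 1000
= 212.01 kN

212.01
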